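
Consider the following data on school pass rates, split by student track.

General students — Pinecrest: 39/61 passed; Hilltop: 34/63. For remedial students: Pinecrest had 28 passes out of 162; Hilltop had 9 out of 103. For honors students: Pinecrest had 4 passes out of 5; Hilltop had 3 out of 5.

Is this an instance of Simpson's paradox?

No

General: Pinecrest 39/61 = 63.9%, Hilltop 34/63 = 54.0% → Pinecrest
Remedial: Pinecrest 28/162 = 17.3%, Hilltop 9/103 = 8.7% → Pinecrest
Honors: Pinecrest 4/5 = 80.0%, Hilltop 3/5 = 60.0% → Pinecrest
Overall: Pinecrest 71/228 = 31.1%, Hilltop 46/171 = 26.9% → Pinecrest
Pinecrest wins overall and in every student group — no reversal.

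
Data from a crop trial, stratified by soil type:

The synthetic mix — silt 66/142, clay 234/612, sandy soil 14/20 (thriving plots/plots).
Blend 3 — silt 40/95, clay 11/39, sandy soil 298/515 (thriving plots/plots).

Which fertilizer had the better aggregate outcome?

Silt: the synthetic mix 66/142 = 46.5%, Blend 3 40/95 = 42.1% → the synthetic mix
Clay: the synthetic mix 234/612 = 38.2%, Blend 3 11/39 = 28.2% → the synthetic mix
Sandy soil: the synthetic mix 14/20 = 70.0%, Blend 3 298/515 = 57.9% → the synthetic mix
Overall: the synthetic mix 314/774 = 40.6%, Blend 3 349/649 = 53.8% → Blend 3
(The synthetic mix wins every soil group but Blend 3 wins overall — the synthetic mix's plots skew toward the low-rate clay group.)

Blend 3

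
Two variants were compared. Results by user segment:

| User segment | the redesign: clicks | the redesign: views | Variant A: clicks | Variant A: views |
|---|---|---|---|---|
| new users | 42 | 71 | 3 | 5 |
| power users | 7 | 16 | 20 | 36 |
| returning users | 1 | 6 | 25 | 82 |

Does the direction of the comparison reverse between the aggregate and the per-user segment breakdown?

New users: the redesign 42/71 = 59.2%, Variant A 3/5 = 60.0% → Variant A
Power users: the redesign 7/16 = 43.8%, Variant A 20/36 = 55.6% → Variant A
Returning users: the redesign 1/6 = 16.7%, Variant A 25/82 = 30.5% → Variant A
Overall: the redesign 50/93 = 53.8%, Variant A 48/123 = 39.0% → the redesign
Variant A wins each user group but the redesign wins overall — the comparison reverses. Variant A's views skew toward returning users, which has a lower base rate.

Yes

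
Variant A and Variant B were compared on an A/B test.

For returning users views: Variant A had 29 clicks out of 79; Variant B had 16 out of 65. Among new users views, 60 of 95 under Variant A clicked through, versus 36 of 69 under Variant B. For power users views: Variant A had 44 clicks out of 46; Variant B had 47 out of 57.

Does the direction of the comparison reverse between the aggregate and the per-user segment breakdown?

Returning users: Variant A 29/79 = 36.7%, Variant B 16/65 = 24.6% → Variant A
New users: Variant A 60/95 = 63.2%, Variant B 36/69 = 52.2% → Variant A
Power users: Variant A 44/46 = 95.7%, Variant B 47/57 = 82.5% → Variant A
Overall: Variant A 133/220 = 60.5%, Variant B 99/191 = 51.8% → Variant A
Variant A wins overall and in every user group — no reversal.

No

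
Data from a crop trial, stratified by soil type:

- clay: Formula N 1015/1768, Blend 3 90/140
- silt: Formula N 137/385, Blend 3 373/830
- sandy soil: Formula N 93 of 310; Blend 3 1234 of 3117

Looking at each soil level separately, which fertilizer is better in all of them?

Clay: Formula N 1015/1768 = 57.4%, Blend 3 90/140 = 64.3% → Blend 3
Silt: Formula N 137/385 = 35.6%, Blend 3 373/830 = 44.9% → Blend 3
Sandy soil: Formula N 93/310 = 30.0%, Blend 3 1234/3117 = 39.6% → Blend 3
Blend 3 has the higher rate in all 3 groups.

Blend 3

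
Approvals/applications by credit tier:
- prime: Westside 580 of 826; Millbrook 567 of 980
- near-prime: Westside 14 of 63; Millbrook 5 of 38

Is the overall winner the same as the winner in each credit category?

Prime: Westside 580/826 = 70.2%, Millbrook 567/980 = 57.9% → Westside
Near-prime: Westside 14/63 = 22.2%, Millbrook 5/38 = 13.2% → Westside
Overall: Westside 594/889 = 66.8%, Millbrook 572/1018 = 56.2% → Westside
Westside wins overall and in every credit group — no reversal.

Yes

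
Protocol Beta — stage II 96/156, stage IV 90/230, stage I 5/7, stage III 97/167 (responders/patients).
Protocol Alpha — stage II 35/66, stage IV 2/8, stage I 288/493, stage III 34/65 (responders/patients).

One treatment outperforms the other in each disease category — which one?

Protocol Beta

Stage II: Protocol Beta 96/156 = 61.5%, Protocol Alpha 35/66 = 53.0% → Protocol Beta
Stage IV: Protocol Beta 90/230 = 39.1%, Protocol Alpha 2/8 = 25.0% → Protocol Beta
Stage I: Protocol Beta 5/7 = 71.4%, Protocol Alpha 288/493 = 58.4% → Protocol Beta
Stage III: Protocol Beta 97/167 = 58.1%, Protocol Alpha 34/65 = 52.3% → Protocol Beta
Protocol Beta has the higher rate in all 4 groups.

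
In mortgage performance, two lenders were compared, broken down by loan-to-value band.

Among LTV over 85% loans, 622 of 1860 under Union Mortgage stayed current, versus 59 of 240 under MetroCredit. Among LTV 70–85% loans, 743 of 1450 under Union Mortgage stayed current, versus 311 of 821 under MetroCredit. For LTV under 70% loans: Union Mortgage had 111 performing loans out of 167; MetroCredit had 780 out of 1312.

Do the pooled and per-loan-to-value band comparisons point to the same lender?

LTV over 85%: Union Mortgage 622/1860 = 33.4%, MetroCredit 59/240 = 24.6% → Union Mortgage
LTV 70–85%: Union Mortgage 743/1450 = 51.2%, MetroCredit 311/821 = 37.9% → Union Mortgage
LTV under 70%: Union Mortgage 111/167 = 66.5%, MetroCredit 780/1312 = 59.5% → Union Mortgage
Overall: Union Mortgage 1476/3477 = 42.5%, MetroCredit 1150/2373 = 48.5% → MetroCredit
Union Mortgage wins each loan-to-value group but MetroCredit wins overall — the comparison reverses. Union Mortgage's loans skew toward LTV over 85%, which has a lower base rate.

No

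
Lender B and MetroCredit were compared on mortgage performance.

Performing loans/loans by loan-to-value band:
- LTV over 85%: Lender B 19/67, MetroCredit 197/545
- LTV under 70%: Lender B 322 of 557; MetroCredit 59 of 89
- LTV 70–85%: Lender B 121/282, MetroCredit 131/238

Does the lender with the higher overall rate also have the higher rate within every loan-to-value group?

No

LTV over 85%: Lender B 19/67 = 28.4%, MetroCredit 197/545 = 36.1% → MetroCredit
LTV under 70%: Lender B 322/557 = 57.8%, MetroCredit 59/89 = 66.3% → MetroCredit
LTV 70–85%: Lender B 121/282 = 42.9%, MetroCredit 131/238 = 55.0% → MetroCredit
Overall: Lender B 462/906 = 51.0%, MetroCredit 387/872 = 44.4% → Lender B
MetroCredit wins each loan-to-value group but Lender B wins overall — the comparison reverses. MetroCredit's loans skew toward LTV over 85%, which has a lower base rate.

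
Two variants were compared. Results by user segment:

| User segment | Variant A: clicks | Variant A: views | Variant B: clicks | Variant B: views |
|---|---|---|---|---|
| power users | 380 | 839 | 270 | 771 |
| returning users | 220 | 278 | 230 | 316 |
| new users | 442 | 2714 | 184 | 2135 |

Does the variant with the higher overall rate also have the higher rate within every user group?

Power users: Variant A 380/839 = 45.3%, Variant B 270/771 = 35.0% → Variant A
Returning users: Variant A 220/278 = 79.1%, Variant B 230/316 = 72.8% → Variant A
New users: Variant A 442/2714 = 16.3%, Variant B 184/2135 = 8.6% → Variant A
Overall: Variant A 1042/3831 = 27.2%, Variant B 684/3222 = 21.2% → Variant A
Variant A wins overall and in every user group — no reversal.

Yes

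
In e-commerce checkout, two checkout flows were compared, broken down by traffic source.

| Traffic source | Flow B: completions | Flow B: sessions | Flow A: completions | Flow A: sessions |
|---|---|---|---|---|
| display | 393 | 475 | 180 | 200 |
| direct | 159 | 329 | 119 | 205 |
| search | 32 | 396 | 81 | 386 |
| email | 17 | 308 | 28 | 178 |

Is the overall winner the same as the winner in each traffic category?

Display: Flow B 393/475 = 82.7%, Flow A 180/200 = 90.0% → Flow A
Direct: Flow B 159/329 = 48.3%, Flow A 119/205 = 58.0% → Flow A
Search: Flow B 32/396 = 8.1%, Flow A 81/386 = 21.0% → Flow A
Email: Flow B 17/308 = 5.5%, Flow A 28/178 = 15.7% → Flow A
Overall: Flow B 601/1508 = 39.9%, Flow A 408/969 = 42.1% → Flow A
Flow A wins overall and in every traffic group — no reversal.

Yes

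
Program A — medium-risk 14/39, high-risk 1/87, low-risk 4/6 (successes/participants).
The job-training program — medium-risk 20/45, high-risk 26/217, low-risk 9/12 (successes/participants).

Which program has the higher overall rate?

Medium-risk: Program A 14/39 = 35.9%, the job-training program 20/45 = 44.4% → the job-training program
High-risk: Program A 1/87 = 1.1%, the job-training program 26/217 = 12.0% → the job-training program
Low-risk: Program A 4/6 = 66.7%, the job-training program 9/12 = 75.0% → the job-training program
Overall: Program A 19/132 = 14.4%, the job-training program 55/274 = 20.1% → the job-training program

the job-training program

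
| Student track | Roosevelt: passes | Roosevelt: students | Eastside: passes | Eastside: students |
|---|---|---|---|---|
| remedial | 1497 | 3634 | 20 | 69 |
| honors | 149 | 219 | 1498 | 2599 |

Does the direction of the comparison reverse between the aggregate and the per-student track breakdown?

Remedial: Roosevelt 1497/3634 = 41.2%, Eastside 20/69 = 29.0% → Roosevelt
Honors: Roosevelt 149/219 = 68.0%, Eastside 1498/2599 = 57.6% → Roosevelt
Overall: Roosevelt 1646/3853 = 42.7%, Eastside 1518/2668 = 56.9% → Eastside
Roosevelt wins each student group but Eastside wins overall — the comparison reverses. Roosevelt's students skew toward remedial, which has a lower base rate.

Yes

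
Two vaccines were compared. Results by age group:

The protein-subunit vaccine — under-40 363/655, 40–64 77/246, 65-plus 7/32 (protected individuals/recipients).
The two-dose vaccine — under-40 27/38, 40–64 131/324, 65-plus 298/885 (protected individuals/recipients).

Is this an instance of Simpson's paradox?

Under-40: the protein-subunit vaccine 363/655 = 55.4%, the two-dose vaccine 27/38 = 71.1% → the two-dose vaccine
40–64: the protein-subunit vaccine 77/246 = 31.3%, the two-dose vaccine 131/324 = 40.4% → the two-dose vaccine
65-plus: the protein-subunit vaccine 7/32 = 21.9%, the two-dose vaccine 298/885 = 33.7% → the two-dose vaccine
Overall: the protein-subunit vaccine 447/933 = 47.9%, the two-dose vaccine 456/1247 = 36.6% → the protein-subunit vaccine
The two-dose vaccine wins each age group but the protein-subunit vaccine wins overall — the comparison reverses. The two-dose vaccine's recipients skew toward 65-plus, which has a lower base rate.

Yes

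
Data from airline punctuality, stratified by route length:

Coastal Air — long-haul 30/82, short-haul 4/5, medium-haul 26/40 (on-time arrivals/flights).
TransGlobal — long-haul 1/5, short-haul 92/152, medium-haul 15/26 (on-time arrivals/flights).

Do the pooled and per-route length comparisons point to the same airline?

No

Long-haul: Coastal Air 30/82 = 36.6%, TransGlobal 1/5 = 20.0% → Coastal Air
Short-haul: Coastal Air 4/5 = 80.0%, TransGlobal 92/152 = 60.5% → Coastal Air
Medium-haul: Coastal Air 26/40 = 65.0%, TransGlobal 15/26 = 57.7% → Coastal Air
Overall: Coastal Air 60/127 = 47.2%, TransGlobal 108/183 = 59.0% → TransGlobal
Coastal Air wins each route group but TransGlobal wins overall — the comparison reverses. Coastal Air's flights skew toward long-haul, which has a lower base rate.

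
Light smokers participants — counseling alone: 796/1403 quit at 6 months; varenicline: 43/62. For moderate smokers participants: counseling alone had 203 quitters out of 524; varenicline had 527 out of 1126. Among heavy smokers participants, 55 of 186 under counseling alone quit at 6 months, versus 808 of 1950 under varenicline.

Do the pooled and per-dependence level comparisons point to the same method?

No

Light smokers: counseling alone 796/1403 = 56.7%, varenicline 43/62 = 69.4% → varenicline
Moderate smokers: counseling alone 203/524 = 38.7%, varenicline 527/1126 = 46.8% → varenicline
Heavy smokers: counseling alone 55/186 = 29.6%, varenicline 808/1950 = 41.4% → varenicline
Overall: counseling alone 1054/2113 = 49.9%, varenicline 1378/3138 = 43.9% → counseling alone
Varenicline wins each dependence group but counseling alone wins overall — the comparison reverses. Varenicline's participants skew toward heavy smokers, which has a lower base rate.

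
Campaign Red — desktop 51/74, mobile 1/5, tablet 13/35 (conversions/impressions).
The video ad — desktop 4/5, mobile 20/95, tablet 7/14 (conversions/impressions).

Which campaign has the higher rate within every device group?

the video ad

Desktop: Campaign Red 51/74 = 68.9%, the video ad 4/5 = 80.0% → the video ad
Mobile: Campaign Red 1/5 = 20.0%, the video ad 20/95 = 21.1% → the video ad
Tablet: Campaign Red 13/35 = 37.1%, the video ad 7/14 = 50.0% → the video ad
The video ad has the higher rate in all 3 groups.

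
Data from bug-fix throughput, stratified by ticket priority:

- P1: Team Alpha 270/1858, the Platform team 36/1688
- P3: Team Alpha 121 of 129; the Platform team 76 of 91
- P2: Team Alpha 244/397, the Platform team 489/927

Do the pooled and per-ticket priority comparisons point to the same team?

P1: Team Alpha 270/1858 = 14.5%, the Platform team 36/1688 = 2.1% → Team Alpha
P3: Team Alpha 121/129 = 93.8%, the Platform team 76/91 = 83.5% → Team Alpha
P2: Team Alpha 244/397 = 61.5%, the Platform team 489/927 = 52.8% → Team Alpha
Overall: Team Alpha 635/2384 = 26.6%, the Platform team 601/2706 = 22.2% → Team Alpha
Team Alpha wins overall and in every ticket group — no reversal.

Yes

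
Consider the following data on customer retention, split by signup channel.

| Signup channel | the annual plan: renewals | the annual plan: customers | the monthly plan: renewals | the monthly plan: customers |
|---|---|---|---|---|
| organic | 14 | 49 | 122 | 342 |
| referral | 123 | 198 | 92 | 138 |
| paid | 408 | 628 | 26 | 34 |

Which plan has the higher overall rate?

Organic: the annual plan 14/49 = 28.6%, the monthly plan 122/342 = 35.7% → the monthly plan
Referral: the annual plan 123/198 = 62.1%, the monthly plan 92/138 = 66.7% → the monthly plan
Paid: the annual plan 408/628 = 65.0%, the monthly plan 26/34 = 76.5% → the monthly plan
Overall: the annual plan 545/875 = 62.3%, the monthly plan 240/514 = 46.7% → the annual plan
(The monthly plan wins every signup group but the annual plan wins overall — the monthly plan's customers skew toward the low-rate organic group.)

the annual plan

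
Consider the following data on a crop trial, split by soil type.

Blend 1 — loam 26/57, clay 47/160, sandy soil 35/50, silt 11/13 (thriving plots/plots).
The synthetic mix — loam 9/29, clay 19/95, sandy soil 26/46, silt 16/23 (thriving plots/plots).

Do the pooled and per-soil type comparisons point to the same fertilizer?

Loam: Blend 1 26/57 = 45.6%, the synthetic mix 9/29 = 31.0% → Blend 1
Clay: Blend 1 47/160 = 29.4%, the synthetic mix 19/95 = 20.0% → Blend 1
Sandy soil: Blend 1 35/50 = 70.0%, the synthetic mix 26/46 = 56.5% → Blend 1
Silt: Blend 1 11/13 = 84.6%, the synthetic mix 16/23 = 69.6% → Blend 1
Overall: Blend 1 119/280 = 42.5%, the synthetic mix 70/193 = 36.3% → Blend 1
Blend 1 wins overall and in every soil group — no reversal.

Yes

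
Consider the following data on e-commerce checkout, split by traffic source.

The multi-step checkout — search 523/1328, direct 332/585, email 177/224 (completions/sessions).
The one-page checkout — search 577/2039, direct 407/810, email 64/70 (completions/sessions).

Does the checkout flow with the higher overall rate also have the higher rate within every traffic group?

No

Search: the multi-step checkout 523/1328 = 39.4%, the one-page checkout 577/2039 = 28.3% → the multi-step checkout
Direct: the multi-step checkout 332/585 = 56.8%, the one-page checkout 407/810 = 50.2% → the multi-step checkout
Email: the multi-step checkout 177/224 = 79.0%, the one-page checkout 64/70 = 91.4% → the one-page checkout
Overall: the multi-step checkout 1032/2137 = 48.3%, the one-page checkout 1048/2919 = 35.9% → the multi-step checkout
Neither sweeps: the multi-step checkout wins 2 of 3 groups, the one-page checkout wins 1. The multi-step checkout wins overall but not every group — no Simpson reversal.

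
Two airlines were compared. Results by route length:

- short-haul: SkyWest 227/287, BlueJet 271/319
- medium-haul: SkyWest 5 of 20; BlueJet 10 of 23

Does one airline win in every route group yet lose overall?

Short-haul: SkyWest 227/287 = 79.1%, BlueJet 271/319 = 85.0% → BlueJet
Medium-haul: SkyWest 5/20 = 25.0%, BlueJet 10/23 = 43.5% → BlueJet
Overall: SkyWest 232/307 = 75.6%, BlueJet 281/342 = 82.2% → BlueJet
BlueJet wins overall and in every route group — no reversal.

No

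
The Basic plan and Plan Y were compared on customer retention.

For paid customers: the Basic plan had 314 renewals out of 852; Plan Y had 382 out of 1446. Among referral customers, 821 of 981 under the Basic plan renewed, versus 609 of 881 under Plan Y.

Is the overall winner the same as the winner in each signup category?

Paid: the Basic plan 314/852 = 36.9%, Plan Y 382/1446 = 26.4% → the Basic plan
Referral: the Basic plan 821/981 = 83.7%, Plan Y 609/881 = 69.1% → the Basic plan
Overall: the Basic plan 1135/1833 = 61.9%, Plan Y 991/2327 = 42.6% → the Basic plan
The Basic plan wins overall and in every signup group — no reversal.

Yes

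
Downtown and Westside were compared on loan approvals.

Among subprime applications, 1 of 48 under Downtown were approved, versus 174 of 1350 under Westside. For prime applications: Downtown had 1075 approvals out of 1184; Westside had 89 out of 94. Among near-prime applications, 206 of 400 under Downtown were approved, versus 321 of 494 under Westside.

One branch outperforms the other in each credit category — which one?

Subprime: Downtown 1/48 = 2.1%, Westside 174/1350 = 12.9% → Westside
Prime: Downtown 1075/1184 = 90.8%, Westside 89/94 = 94.7% → Westside
Near-prime: Downtown 206/400 = 51.5%, Westside 321/494 = 65.0% → Westside
Westside has the higher rate in all 3 groups.

Westside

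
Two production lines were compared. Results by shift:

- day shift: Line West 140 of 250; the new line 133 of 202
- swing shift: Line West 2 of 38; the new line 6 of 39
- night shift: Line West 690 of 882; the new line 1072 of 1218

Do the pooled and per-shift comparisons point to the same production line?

Day shift: Line West 140/250 = 56.0%, the new line 133/202 = 65.8% → the new line
Swing shift: Line West 2/38 = 5.3%, the new line 6/39 = 15.4% → the new line
Night shift: Line West 690/882 = 78.2%, the new line 1072/1218 = 88.0% → the new line
Overall: Line West 832/1170 = 71.1%, the new line 1211/1459 = 83.0% → the new line
The new line wins overall and in every shift group — no reversal.

Yes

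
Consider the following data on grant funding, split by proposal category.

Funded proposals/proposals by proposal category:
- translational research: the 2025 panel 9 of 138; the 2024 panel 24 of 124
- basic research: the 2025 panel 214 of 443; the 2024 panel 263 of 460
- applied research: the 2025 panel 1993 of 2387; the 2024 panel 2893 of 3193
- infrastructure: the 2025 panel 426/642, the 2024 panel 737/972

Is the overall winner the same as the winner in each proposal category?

Yes

Translational research: the 2025 panel 9/138 = 6.5%, the 2024 panel 24/124 = 19.4% → the 2024 panel
Basic research: the 2025 panel 214/443 = 48.3%, the 2024 panel 263/460 = 57.2% → the 2024 panel
Applied research: the 2025 panel 1993/2387 = 83.5%, the 2024 panel 2893/3193 = 90.6% → the 2024 panel
Infrastructure: the 2025 panel 426/642 = 66.4%, the 2024 panel 737/972 = 75.8% → the 2024 panel
Overall: the 2025 panel 2642/3610 = 73.2%, the 2024 panel 3917/4749 = 82.5% → the 2024 panel
The 2024 panel wins overall and in every proposal group — no reversal.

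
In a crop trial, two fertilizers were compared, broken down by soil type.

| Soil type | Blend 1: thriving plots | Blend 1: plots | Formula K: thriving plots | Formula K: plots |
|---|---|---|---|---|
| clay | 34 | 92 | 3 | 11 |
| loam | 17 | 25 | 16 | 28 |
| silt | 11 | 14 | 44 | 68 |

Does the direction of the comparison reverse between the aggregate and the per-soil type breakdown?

Clay: Blend 1 34/92 = 37.0%, Formula K 3/11 = 27.3% → Blend 1
Loam: Blend 1 17/25 = 68.0%, Formula K 16/28 = 57.1% → Blend 1
Silt: Blend 1 11/14 = 78.6%, Formula K 44/68 = 64.7% → Blend 1
Overall: Blend 1 62/131 = 47.3%, Formula K 63/107 = 58.9% → Formula K
Blend 1 wins each soil group but Formula K wins overall — the comparison reverses. Blend 1's plots skew toward clay, which has a lower base rate.

Yes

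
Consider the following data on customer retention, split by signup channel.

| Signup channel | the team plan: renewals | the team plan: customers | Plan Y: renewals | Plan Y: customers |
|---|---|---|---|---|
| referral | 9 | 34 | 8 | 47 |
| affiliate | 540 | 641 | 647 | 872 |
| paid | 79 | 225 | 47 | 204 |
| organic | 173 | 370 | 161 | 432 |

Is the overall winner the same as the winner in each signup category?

Referral: the team plan 9/34 = 26.5%, Plan Y 8/47 = 17.0% → the team plan
Affiliate: the team plan 540/641 = 84.2%, Plan Y 647/872 = 74.2% → the team plan
Paid: the team plan 79/225 = 35.1%, Plan Y 47/204 = 23.0% → the team plan
Organic: the team plan 173/370 = 46.8%, Plan Y 161/432 = 37.3% → the team plan
Overall: the team plan 801/1270 = 63.1%, Plan Y 863/1555 = 55.5% → the team plan
The team plan wins overall and in every signup group — no reversal.

Yes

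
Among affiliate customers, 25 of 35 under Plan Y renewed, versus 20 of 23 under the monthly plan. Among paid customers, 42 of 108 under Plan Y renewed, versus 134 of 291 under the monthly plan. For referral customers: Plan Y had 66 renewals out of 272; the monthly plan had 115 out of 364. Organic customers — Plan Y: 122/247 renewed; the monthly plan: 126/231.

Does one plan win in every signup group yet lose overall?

Affiliate: Plan Y 25/35 = 71.4%, the monthly plan 20/23 = 87.0% → the monthly plan
Paid: Plan Y 42/108 = 38.9%, the monthly plan 134/291 = 46.0% → the monthly plan
Referral: Plan Y 66/272 = 24.3%, the monthly plan 115/364 = 31.6% → the monthly plan
Organic: Plan Y 122/247 = 49.4%, the monthly plan 126/231 = 54.5% → the monthly plan
Overall: Plan Y 255/662 = 38.5%, the monthly plan 395/909 = 43.5% → the monthly plan
The monthly plan wins overall and in every signup group — no reversal.

No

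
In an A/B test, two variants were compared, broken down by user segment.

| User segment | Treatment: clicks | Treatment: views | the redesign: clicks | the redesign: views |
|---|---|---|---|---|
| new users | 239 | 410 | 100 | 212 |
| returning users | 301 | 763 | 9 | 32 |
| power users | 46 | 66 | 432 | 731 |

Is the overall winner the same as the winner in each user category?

No

New users: Treatment 239/410 = 58.3%, the redesign 100/212 = 47.2% → Treatment
Returning users: Treatment 301/763 = 39.4%, the redesign 9/32 = 28.1% → Treatment
Power users: Treatment 46/66 = 69.7%, the redesign 432/731 = 59.1% → Treatment
Overall: Treatment 586/1239 = 47.3%, the redesign 541/975 = 55.5% → the redesign
Treatment wins each user group but the redesign wins overall — the comparison reverses. Treatment's views skew toward returning users, which has a lower base rate.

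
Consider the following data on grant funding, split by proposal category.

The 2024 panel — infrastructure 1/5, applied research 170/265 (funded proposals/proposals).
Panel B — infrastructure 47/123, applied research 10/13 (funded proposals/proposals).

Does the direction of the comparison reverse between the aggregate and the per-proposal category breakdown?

Yes

Infrastructure: the 2024 panel 1/5 = 20.0%, Panel B 47/123 = 38.2% → Panel B
Applied research: the 2024 panel 170/265 = 64.2%, Panel B 10/13 = 76.9% → Panel B
Overall: the 2024 panel 171/270 = 63.3%, Panel B 57/136 = 41.9% → the 2024 panel
Panel B wins each proposal group but the 2024 panel wins overall — the comparison reverses. Panel B's proposals skew toward infrastructure, which has a lower base rate.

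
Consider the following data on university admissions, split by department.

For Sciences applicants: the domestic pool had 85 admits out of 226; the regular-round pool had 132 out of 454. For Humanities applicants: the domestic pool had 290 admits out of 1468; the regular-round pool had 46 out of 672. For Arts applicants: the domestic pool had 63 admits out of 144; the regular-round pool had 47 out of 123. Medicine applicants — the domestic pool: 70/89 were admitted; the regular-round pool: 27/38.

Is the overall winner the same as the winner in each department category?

Yes

Sciences: the domestic pool 85/226 = 37.6%, the regular-round pool 132/454 = 29.1% → the domestic pool
Humanities: the domestic pool 290/1468 = 19.8%, the regular-round pool 46/672 = 6.8% → the domestic pool
Arts: the domestic pool 63/144 = 43.8%, the regular-round pool 47/123 = 38.2% → the domestic pool
Medicine: the domestic pool 70/89 = 78.7%, the regular-round pool 27/38 = 71.1% → the domestic pool
Overall: the domestic pool 508/1927 = 26.4%, the regular-round pool 252/1287 = 19.6% → the domestic pool
The domestic pool wins overall and in every department group — no reversal.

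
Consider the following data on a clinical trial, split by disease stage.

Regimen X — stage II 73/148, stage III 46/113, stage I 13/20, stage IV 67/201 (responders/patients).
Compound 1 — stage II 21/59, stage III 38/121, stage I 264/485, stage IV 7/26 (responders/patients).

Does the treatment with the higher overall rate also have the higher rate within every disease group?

Stage II: Regimen X 73/148 = 49.3%, Compound 1 21/59 = 35.6% → Regimen X
Stage III: Regimen X 46/113 = 40.7%, Compound 1 38/121 = 31.4% → Regimen X
Stage I: Regimen X 13/20 = 65.0%, Compound 1 264/485 = 54.4% → Regimen X
Stage IV: Regimen X 67/201 = 33.3%, Compound 1 7/26 = 26.9% → Regimen X
Overall: Regimen X 199/482 = 41.3%, Compound 1 330/691 = 47.8% → Compound 1
Regimen X wins each disease group but Compound 1 wins overall — the comparison reverses. Regimen X's patients skew toward stage IV, which has a lower base rate.

No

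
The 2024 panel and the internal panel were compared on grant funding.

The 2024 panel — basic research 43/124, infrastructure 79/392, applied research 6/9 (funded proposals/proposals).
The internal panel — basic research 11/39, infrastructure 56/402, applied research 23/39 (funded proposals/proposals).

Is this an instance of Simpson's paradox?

Basic research: the 2024 panel 43/124 = 34.7%, the internal panel 11/39 = 28.2% → the 2024 panel
Infrastructure: the 2024 panel 79/392 = 20.2%, the internal panel 56/402 = 13.9% → the 2024 panel
Applied research: the 2024 panel 6/9 = 66.7%, the internal panel 23/39 = 59.0% → the 2024 panel
Overall: the 2024 panel 128/525 = 24.4%, the internal panel 90/480 = 18.8% → the 2024 panel
The 2024 panel wins overall and in every proposal group — no reversal.

No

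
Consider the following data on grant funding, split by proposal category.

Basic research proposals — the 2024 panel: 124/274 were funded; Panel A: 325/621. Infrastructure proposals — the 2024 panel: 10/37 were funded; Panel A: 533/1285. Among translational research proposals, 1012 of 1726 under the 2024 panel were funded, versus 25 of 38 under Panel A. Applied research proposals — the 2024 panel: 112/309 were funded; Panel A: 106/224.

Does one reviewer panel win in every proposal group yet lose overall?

Yes

Basic research: the 2024 panel 124/274 = 45.3%, Panel A 325/621 = 52.3% → Panel A
Infrastructure: the 2024 panel 10/37 = 27.0%, Panel A 533/1285 = 41.5% → Panel A
Translational research: the 2024 panel 1012/1726 = 58.6%, Panel A 25/38 = 65.8% → Panel A
Applied research: the 2024 panel 112/309 = 36.2%, Panel A 106/224 = 47.3% → Panel A
Overall: the 2024 panel 1258/2346 = 53.6%, Panel A 989/2168 = 45.6% → the 2024 panel
Panel A wins each proposal group but the 2024 panel wins overall — the comparison reverses. Panel A's proposals skew toward infrastructure, which has a lower base rate.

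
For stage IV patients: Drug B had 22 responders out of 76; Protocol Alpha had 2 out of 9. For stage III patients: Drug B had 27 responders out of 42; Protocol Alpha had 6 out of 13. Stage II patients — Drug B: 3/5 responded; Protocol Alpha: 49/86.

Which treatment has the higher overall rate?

Protocol Alpha

Stage IV: Drug B 22/76 = 28.9%, Protocol Alpha 2/9 = 22.2% → Drug B
Stage III: Drug B 27/42 = 64.3%, Protocol Alpha 6/13 = 46.2% → Drug B
Stage II: Drug B 3/5 = 60.0%, Protocol Alpha 49/86 = 57.0% → Drug B
Overall: Drug B 52/123 = 42.3%, Protocol Alpha 57/108 = 52.8% → Protocol Alpha
(Drug B wins every disease group but Protocol Alpha wins overall — Drug B's patients skew toward the low-rate stage IV group.)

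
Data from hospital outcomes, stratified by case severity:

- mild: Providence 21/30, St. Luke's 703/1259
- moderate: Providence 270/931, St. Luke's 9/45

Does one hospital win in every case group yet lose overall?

Mild: Providence 21/30 = 70.0%, St. Luke's 703/1259 = 55.8% → Providence
Moderate: Providence 270/931 = 29.0%, St. Luke's 9/45 = 20.0% → Providence
Overall: Providence 291/961 = 30.3%, St. Luke's 712/1304 = 54.6% → St. Luke's
Providence wins each case group but St. Luke's wins overall — the comparison reverses. Providence's patients skew toward moderate, which has a lower base rate.

Yes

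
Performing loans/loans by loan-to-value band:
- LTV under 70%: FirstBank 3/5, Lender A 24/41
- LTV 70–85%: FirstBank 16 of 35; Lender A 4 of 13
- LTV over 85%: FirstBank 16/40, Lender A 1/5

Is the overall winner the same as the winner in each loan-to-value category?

No

LTV under 70%: FirstBank 3/5 = 60.0%, Lender A 24/41 = 58.5% → FirstBank
LTV 70–85%: FirstBank 16/35 = 45.7%, Lender A 4/13 = 30.8% → FirstBank
LTV over 85%: FirstBank 16/40 = 40.0%, Lender A 1/5 = 20.0% → FirstBank
Overall: FirstBank 35/80 = 43.8%, Lender A 29/59 = 49.2% → Lender A
FirstBank wins each loan-to-value group but Lender A wins overall — the comparison reverses. FirstBank's loans skew toward LTV over 85%, which has a lower base rate.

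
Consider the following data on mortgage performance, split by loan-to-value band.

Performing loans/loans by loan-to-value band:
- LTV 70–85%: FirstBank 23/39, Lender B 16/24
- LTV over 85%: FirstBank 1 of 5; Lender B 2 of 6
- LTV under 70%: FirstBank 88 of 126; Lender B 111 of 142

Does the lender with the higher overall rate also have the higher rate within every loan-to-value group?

LTV 70–85%: FirstBank 23/39 = 59.0%, Lender B 16/24 = 66.7% → Lender B
LTV over 85%: FirstBank 1/5 = 20.0%, Lender B 2/6 = 33.3% → Lender B
LTV under 70%: FirstBank 88/126 = 69.8%, Lender B 111/142 = 78.2% → Lender B
Overall: FirstBank 112/170 = 65.9%, Lender B 129/172 = 75.0% → Lender B
Lender B wins overall and in every loan-to-value group — no reversal.

Yes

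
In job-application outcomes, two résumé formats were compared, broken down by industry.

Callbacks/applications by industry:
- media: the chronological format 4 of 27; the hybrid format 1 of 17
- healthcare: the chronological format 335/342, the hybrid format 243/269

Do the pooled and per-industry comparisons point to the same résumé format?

Yes

Media: the chronological format 4/27 = 14.8%, the hybrid format 1/17 = 5.9% → the chronological format
Healthcare: the chronological format 335/342 = 98.0%, the hybrid format 243/269 = 90.3% → the chronological format
Overall: the chronological format 339/369 = 91.9%, the hybrid format 244/286 = 85.3% → the chronological format
The chronological format wins overall and in every industry group — no reversal.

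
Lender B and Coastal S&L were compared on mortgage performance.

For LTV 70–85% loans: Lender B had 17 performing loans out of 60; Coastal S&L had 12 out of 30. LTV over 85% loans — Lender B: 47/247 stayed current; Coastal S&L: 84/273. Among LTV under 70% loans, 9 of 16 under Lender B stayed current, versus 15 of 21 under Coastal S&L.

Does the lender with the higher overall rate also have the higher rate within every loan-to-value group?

LTV 70–85%: Lender B 17/60 = 28.3%, Coastal S&L 12/30 = 40.0% → Coastal S&L
LTV over 85%: Lender B 47/247 = 19.0%, Coastal S&L 84/273 = 30.8% → Coastal S&L
LTV under 70%: Lender B 9/16 = 56.2%, Coastal S&L 15/21 = 71.4% → Coastal S&L
Overall: Lender B 73/323 = 22.6%, Coastal S&L 111/324 = 34.3% → Coastal S&L
Coastal S&L wins overall and in every loan-to-value group — no reversal.

Yes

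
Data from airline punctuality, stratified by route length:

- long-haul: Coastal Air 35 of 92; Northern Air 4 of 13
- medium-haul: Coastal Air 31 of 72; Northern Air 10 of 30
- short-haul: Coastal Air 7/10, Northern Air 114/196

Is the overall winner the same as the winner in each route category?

No

Long-haul: Coastal Air 35/92 = 38.0%, Northern Air 4/13 = 30.8% → Coastal Air
Medium-haul: Coastal Air 31/72 = 43.1%, Northern Air 10/30 = 33.3% → Coastal Air
Short-haul: Coastal Air 7/10 = 70.0%, Northern Air 114/196 = 58.2% → Coastal Air
Overall: Coastal Air 73/174 = 42.0%, Northern Air 128/239 = 53.6% → Northern Air
Coastal Air wins each route group but Northern Air wins overall — the comparison reverses. Coastal Air's flights skew toward long-haul, which has a lower base rate.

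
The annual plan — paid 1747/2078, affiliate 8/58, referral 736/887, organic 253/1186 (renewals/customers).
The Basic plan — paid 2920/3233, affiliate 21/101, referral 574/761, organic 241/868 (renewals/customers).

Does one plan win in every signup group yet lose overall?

No

Paid: the annual plan 1747/2078 = 84.1%, the Basic plan 2920/3233 = 90.3% → the Basic plan
Affiliate: the annual plan 8/58 = 13.8%, the Basic plan 21/101 = 20.8% → the Basic plan
Referral: the annual plan 736/887 = 83.0%, the Basic plan 574/761 = 75.4% → the annual plan
Organic: the annual plan 253/1186 = 21.3%, the Basic plan 241/868 = 27.8% → the Basic plan
Overall: the annual plan 2744/4209 = 65.2%, the Basic plan 3756/4963 = 75.7% → the Basic plan
Neither sweeps: the annual plan wins 1 of 4 groups, the Basic plan wins 3. The Basic plan wins overall but not every group — no Simpson reversal.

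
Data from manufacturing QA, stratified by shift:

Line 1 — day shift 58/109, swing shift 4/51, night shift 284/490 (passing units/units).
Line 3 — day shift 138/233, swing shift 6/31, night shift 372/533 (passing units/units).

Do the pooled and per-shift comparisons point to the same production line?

Yes

Day shift: Line 1 58/109 = 53.2%, Line 3 138/233 = 59.2% → Line 3
Swing shift: Line 1 4/51 = 7.8%, Line 3 6/31 = 19.4% → Line 3
Night shift: Line 1 284/490 = 58.0%, Line 3 372/533 = 69.8% → Line 3
Overall: Line 1 346/650 = 53.2%, Line 3 516/797 = 64.7% → Line 3
Line 3 wins overall and in every shift group — no reversal.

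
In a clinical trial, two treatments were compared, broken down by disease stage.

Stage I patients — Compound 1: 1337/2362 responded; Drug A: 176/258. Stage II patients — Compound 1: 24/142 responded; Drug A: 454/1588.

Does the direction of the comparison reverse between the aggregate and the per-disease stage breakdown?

Yes

Stage I: Compound 1 1337/2362 = 56.6%, Drug A 176/258 = 68.2% → Drug A
Stage II: Compound 1 24/142 = 16.9%, Drug A 454/1588 = 28.6% → Drug A
Overall: Compound 1 1361/2504 = 54.4%, Drug A 630/1846 = 34.1% → Compound 1
Drug A wins each disease group but Compound 1 wins overall — the comparison reverses. Drug A's patients skew toward stage II, which has a lower base rate.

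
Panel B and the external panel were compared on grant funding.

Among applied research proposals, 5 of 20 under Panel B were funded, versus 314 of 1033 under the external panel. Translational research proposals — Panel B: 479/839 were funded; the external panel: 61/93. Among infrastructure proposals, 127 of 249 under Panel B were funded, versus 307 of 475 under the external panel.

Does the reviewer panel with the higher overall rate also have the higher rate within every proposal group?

No

Applied research: Panel B 5/20 = 25.0%, the external panel 314/1033 = 30.4% → the external panel
Translational research: Panel B 479/839 = 57.1%, the external panel 61/93 = 65.6% → the external panel
Infrastructure: Panel B 127/249 = 51.0%, the external panel 307/475 = 64.6% → the external panel
Overall: Panel B 611/1108 = 55.1%, the external panel 682/1601 = 42.6% → Panel B
The external panel wins each proposal group but Panel B wins overall — the comparison reverses. The external panel's proposals skew toward applied research, which has a lower base rate.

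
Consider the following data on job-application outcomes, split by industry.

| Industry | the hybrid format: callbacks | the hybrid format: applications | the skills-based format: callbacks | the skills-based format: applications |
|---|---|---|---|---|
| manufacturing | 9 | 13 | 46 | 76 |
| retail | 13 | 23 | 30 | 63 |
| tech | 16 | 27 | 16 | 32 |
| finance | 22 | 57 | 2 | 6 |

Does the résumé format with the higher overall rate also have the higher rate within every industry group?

Manufacturing: the hybrid format 9/13 = 69.2%, the skills-based format 46/76 = 60.5% → the hybrid format
Retail: the hybrid format 13/23 = 56.5%, the skills-based format 30/63 = 47.6% → the hybrid format
Tech: the hybrid format 16/27 = 59.3%, the skills-based format 16/32 = 50.0% → the hybrid format
Finance: the hybrid format 22/57 = 38.6%, the skills-based format 2/6 = 33.3% → the hybrid format
Overall: the hybrid format 60/120 = 50.0%, the skills-based format 94/177 = 53.1% → the skills-based format
The hybrid format wins each industry group but the skills-based format wins overall — the comparison reverses. The hybrid format's applications skew toward finance, which has a lower base rate.

No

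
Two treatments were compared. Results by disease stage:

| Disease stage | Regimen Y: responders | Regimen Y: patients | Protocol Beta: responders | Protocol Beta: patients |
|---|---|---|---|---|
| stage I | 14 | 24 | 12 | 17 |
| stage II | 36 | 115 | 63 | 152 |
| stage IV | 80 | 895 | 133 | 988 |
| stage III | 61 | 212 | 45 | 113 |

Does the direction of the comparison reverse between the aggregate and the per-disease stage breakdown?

Stage I: Regimen Y 14/24 = 58.3%, Protocol Beta 12/17 = 70.6% → Protocol Beta
Stage II: Regimen Y 36/115 = 31.3%, Protocol Beta 63/152 = 41.4% → Protocol Beta
Stage IV: Regimen Y 80/895 = 8.9%, Protocol Beta 133/988 = 13.5% → Protocol Beta
Stage III: Regimen Y 61/212 = 28.8%, Protocol Beta 45/113 = 39.8% → Protocol Beta
Overall: Regimen Y 191/1246 = 15.3%, Protocol Beta 253/1270 = 19.9% → Protocol Beta
Protocol Beta wins overall and in every disease group — no reversal.

No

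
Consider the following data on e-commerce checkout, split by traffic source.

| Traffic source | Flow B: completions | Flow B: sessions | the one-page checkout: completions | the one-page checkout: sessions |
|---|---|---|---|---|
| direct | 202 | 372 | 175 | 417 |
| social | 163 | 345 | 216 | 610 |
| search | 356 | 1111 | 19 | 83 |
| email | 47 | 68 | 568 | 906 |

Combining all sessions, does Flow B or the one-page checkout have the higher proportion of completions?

the one-page checkout

Direct: Flow B 202/372 = 54.3%, the one-page checkout 175/417 = 42.0% → Flow B
Social: Flow B 163/345 = 47.2%, the one-page checkout 216/610 = 35.4% → Flow B
Search: Flow B 356/1111 = 32.0%, the one-page checkout 19/83 = 22.9% → Flow B
Email: Flow B 47/68 = 69.1%, the one-page checkout 568/906 = 62.7% → Flow B
Overall: Flow B 768/1896 = 40.5%, the one-page checkout 978/2016 = 48.5% → the one-page checkout
(Flow B wins every traffic group but the one-page checkout wins overall — Flow B's sessions skew toward the low-rate search group.)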